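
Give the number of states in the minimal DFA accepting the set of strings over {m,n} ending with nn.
By Myhill–Nerode, count the distinguishable equivalence classes: 3 classes — one per longest suffix of the input that is a prefix of 'nn' (lengths 0 through 2); only the length-2 class is accepting.
3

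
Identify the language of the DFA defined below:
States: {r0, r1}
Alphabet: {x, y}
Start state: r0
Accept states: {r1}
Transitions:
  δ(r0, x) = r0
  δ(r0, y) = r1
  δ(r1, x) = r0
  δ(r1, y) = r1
Testing a few strings:
  'xx' → reject
  'yxx' → reject
  'x' → reject
  'xxy' → accept
State roles: r0=last symbol not y; r1=last symbol is y
All strings over {x,y} ending with y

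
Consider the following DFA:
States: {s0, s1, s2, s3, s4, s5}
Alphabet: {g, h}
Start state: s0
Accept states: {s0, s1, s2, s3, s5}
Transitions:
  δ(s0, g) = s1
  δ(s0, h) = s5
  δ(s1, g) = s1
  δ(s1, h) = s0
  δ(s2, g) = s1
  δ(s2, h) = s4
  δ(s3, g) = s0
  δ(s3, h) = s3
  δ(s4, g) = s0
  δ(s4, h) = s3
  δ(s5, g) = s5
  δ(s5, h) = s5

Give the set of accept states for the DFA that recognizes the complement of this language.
Complement accept states = All states \ Original accept states
= {s0, s1, s2, s3, s4, s5} \ {s0, s1, s2, s3, s5}
{s4}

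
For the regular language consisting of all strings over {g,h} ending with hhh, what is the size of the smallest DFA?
By Myhill–Nerode, count the distinguishable equivalence classes: 4 classes — one per longest suffix of the input that is a prefix of 'hhh' (lengths 0 through 3); only the length-3 class is accepting.
4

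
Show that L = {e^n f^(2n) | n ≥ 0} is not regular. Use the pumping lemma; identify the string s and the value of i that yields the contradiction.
Assume L is regular with pumping length p. Idea: pumping the e-block breaks the 1:2 ratio.
Choose s = e^p f^(2p) (length 3p ≥ p). By the pumping lemma, s = xyz with |xy| ≤ p, |y| > 0, so y = e^k with k ≥ 1. Then xy²z = e^(p+k) f^(2p). For this to be in L we would need 2p = 2(p+k), i.e. 2k = 0, contradicting k ≥ 1. So xy²z ∉ L.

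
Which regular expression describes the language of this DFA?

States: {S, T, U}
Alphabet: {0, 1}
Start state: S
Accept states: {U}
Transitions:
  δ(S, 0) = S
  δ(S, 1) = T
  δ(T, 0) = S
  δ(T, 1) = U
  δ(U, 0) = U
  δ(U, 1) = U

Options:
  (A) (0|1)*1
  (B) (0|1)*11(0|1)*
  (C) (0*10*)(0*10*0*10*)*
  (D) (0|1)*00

Check each option against the DFA on short strings; one disagreement eliminates an option:
  (A) (0|1)*1: on '1' the DFA goes S → T and rejects (T ∉ Accept), but the regex matches it → eliminate
  (B) (0|1)*11(0|1)*: agrees with the DFA on every string of length ≤ 6
  (C) (0*10*)(0*10*0*10*)*: on '1' the DFA goes S → T and rejects (T ∉ Accept), but the regex matches it → eliminate
  (D) (0|1)*00: on '00' the DFA goes S → S → S and rejects (S ∉ Accept), but the regex matches it → eliminate
Only (B) is consistent with the DFA.
(B) (0|1)*11(0|1)*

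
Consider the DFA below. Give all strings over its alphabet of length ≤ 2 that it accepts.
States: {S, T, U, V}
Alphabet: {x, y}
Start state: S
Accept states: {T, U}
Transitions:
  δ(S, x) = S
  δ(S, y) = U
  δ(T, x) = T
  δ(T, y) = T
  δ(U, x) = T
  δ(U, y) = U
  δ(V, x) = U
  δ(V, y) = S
y, xy, yx, yy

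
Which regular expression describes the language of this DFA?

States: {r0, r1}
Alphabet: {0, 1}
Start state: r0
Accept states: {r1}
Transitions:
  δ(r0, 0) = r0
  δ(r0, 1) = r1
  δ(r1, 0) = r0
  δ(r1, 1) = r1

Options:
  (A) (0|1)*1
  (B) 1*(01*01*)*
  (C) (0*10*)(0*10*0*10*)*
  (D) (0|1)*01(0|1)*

Check each option against the DFA on short strings; one disagreement eliminates an option:
  (A) (0|1)*1: agrees with the DFA on every string of length ≤ 6
  (B) 1*(01*01*)*: on ε the DFA stays in r0 and rejects (r0 ∉ Accept), but the regex matches it → eliminate
  (C) (0*10*)(0*10*0*10*)*: on '10' the DFA goes r0 → r1 → r0 and rejects (r0 ∉ Accept), but the regex matches it → eliminate
  (D) (0|1)*01(0|1)*: on '1' the DFA goes r0 → r1 and accepts (r1 ∈ Accept), but the regex does not match it → eliminate
Only (A) is consistent with the DFA.
(A) (0|1)*1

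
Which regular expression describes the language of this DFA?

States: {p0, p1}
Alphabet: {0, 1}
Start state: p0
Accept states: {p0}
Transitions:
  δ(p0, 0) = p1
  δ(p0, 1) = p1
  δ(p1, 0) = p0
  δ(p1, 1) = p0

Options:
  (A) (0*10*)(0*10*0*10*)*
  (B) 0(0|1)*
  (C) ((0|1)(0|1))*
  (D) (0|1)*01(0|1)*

Check each option against the DFA on short strings; one disagreement eliminates an option:
  (A) (0*10*)(0*10*0*10*)*: on ε the DFA stays in p0 and accepts (p0 ∈ Accept), but the regex does not match it → eliminate
  (B) 0(0|1)*: on ε the DFA stays in p0 and accepts (p0 ∈ Accept), but the regex does not match it → eliminate
  (C) ((0|1)(0|1))*: agrees with the DFA on every string of length ≤ 6
  (D) (0|1)*01(0|1)*: on ε the DFA stays in p0 and accepts (p0 ∈ Accept), but the regex does not match it → eliminate
Only (C) is consistent with the DFA.
(C) ((0|1)(0|1))*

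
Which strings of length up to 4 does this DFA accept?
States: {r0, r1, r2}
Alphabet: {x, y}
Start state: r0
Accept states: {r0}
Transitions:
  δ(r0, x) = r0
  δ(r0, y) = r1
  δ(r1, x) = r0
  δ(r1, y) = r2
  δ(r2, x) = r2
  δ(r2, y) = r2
ε, x, xx, yx, xxx, xyx, yxx, xxxx, xxyx, xyxx, yxxx, yxyx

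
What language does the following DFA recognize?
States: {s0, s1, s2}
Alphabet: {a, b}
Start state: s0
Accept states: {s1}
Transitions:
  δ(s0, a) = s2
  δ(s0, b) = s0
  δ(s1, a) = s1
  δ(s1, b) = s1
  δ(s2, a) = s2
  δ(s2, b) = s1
Testing a few strings:
  'b' → reject
  'baa' → reject
  'bbaa' → reject
  'bbb' → reject
State roles: s0=no a seen yet; s1=substring ab seen; s2=seen a a, waiting for b
All strings over {a,b} containing the substring ab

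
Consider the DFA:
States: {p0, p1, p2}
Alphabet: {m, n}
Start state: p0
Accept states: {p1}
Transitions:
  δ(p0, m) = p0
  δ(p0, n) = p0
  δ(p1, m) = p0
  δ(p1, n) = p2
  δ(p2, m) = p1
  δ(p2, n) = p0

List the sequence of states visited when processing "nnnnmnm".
read 'n': p0 → p0
  read 'n': p0 → p0
  read 'n': p0 → p0
  read 'n': p0 → p0
  read 'm': p0 → p0
  read 'n': p0 → p0
  read 'm': p0 → p0
p0 -> p0 -> p0 -> p0 -> p0 -> p0 -> p0 -> p0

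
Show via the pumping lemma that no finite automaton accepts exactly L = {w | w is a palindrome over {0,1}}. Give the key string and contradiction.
Assume L is regular with pumping length p. Idea: pumping the leading 0-block breaks the symmetry.
Choose s = 0^p 1 0^p (a palindrome of length 2p+1 ≥ p). By the pumping lemma, s = xyz with |xy| ≤ p, |y| > 0, so y = 0^k with k > 0 (xy lies entirely in the first 0^p). Then xy²z = 0^(p+k) 1 0^p, which is not a palindrome since p+k ≠ p.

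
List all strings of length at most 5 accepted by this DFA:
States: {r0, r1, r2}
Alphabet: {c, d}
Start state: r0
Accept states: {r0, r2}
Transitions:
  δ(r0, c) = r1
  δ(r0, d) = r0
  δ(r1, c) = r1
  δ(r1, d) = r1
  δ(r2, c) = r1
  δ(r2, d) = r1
ε, d, dd, ddd, dddd, ddddd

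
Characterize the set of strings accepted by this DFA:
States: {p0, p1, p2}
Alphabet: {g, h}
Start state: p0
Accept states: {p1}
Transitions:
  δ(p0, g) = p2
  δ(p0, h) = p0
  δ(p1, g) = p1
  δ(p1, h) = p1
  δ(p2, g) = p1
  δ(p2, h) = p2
Testing a few strings:
  'ghg' → accept
  'gh' → reject
  'hh' → reject
  'ghh' → reject
State roles: p0=zero g's seen; p1=≥ two g's seen; p2=one g seen
All strings over {g,h} containing at least two g's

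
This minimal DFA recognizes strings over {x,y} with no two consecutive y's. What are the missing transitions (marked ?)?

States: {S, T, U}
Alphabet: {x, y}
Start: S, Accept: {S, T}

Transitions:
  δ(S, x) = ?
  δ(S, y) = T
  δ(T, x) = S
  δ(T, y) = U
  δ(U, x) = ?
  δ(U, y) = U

From the language and accept set, identify what each state tracks — S: last symbol not y (ok); T: last symbol y (ok); U: saw yy (dead).
Each missing δ(q, a) is the state matching the new tracked value after reading a.
δ(S, x) = S; δ(U, x) = U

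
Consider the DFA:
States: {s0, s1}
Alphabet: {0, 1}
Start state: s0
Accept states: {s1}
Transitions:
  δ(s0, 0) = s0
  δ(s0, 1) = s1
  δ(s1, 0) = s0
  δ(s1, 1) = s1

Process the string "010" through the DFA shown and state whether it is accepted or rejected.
Processing string "010":
  s0 --0--> s0
  s0 --1--> s1
  s1 --0--> s0
Final state: s0
Accept states: {s1}
No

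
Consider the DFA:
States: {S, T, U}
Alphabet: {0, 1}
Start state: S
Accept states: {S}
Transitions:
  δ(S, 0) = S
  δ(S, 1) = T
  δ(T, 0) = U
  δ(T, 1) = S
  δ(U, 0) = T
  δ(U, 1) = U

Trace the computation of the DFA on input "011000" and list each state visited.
read '0': S → S
  read '1': S → T
  read '1': T → S
  read '0': S → S
  read '0': S → S
  read '0': S → S
S -> S -> T -> S -> S -> S -> S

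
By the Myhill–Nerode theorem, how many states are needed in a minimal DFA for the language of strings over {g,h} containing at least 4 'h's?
By Myhill–Nerode, count the distinguishable equivalence classes: 5 classes — having seen 0, 1, …, 3, or ≥4 copies of 'h'; any two classes i < j (j ≤ 4) are distinguished by the string h^(4−j), which takes class j to 4 copies (accepted) but leaves class i below 4 (rejected).
5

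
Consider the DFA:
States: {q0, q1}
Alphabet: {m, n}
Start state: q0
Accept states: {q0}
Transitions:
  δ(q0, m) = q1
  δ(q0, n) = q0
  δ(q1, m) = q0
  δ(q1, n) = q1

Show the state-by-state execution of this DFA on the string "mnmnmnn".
read 'm': q0 → q1
  read 'n': q1 → q1
  read 'm': q1 → q0
  read 'n': q0 → q0
  read 'm': q0 → q1
  read 'n': q1 → q1
  read 'n': q1 → q1
q0 -> q1 -> q1 -> q0 -> q0 -> q1 -> q1 -> q1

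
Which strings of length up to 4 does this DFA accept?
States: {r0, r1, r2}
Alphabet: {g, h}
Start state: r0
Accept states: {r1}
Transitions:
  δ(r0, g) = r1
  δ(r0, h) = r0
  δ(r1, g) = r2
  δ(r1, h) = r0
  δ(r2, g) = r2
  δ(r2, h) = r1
g, hg, ggh, ghg, hhg, gggh, ghhg, hggh, hghg, hhhg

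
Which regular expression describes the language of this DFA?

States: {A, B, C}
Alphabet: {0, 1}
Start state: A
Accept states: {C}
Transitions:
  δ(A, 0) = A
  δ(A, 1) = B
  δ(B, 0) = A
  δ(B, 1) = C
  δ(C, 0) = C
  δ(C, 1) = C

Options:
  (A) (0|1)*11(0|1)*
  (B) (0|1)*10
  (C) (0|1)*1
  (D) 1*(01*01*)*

Check each option against the DFA on short strings; one disagreement eliminates an option:
  (A) (0|1)*11(0|1)*: agrees with the DFA on every string of length ≤ 6
  (B) (0|1)*10: on '10' the DFA goes A → B → A and rejects (A ∉ Accept), but the regex matches it → eliminate
  (C) (0|1)*1: on '1' the DFA goes A → B and rejects (B ∉ Accept), but the regex matches it → eliminate
  (D) 1*(01*01*)*: on ε the DFA stays in A and rejects (A ∉ Accept), but the regex matches it → eliminate
Only (A) is consistent with the DFA.
(A) (0|1)*11(0|1)*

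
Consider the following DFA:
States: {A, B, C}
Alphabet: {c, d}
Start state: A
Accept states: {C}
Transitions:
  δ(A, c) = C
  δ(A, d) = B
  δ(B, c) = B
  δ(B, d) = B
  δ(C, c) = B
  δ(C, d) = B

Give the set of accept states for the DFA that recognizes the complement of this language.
Complement accept states = All states \ Original accept states
= {A, B, C} \ {C}
{A, B}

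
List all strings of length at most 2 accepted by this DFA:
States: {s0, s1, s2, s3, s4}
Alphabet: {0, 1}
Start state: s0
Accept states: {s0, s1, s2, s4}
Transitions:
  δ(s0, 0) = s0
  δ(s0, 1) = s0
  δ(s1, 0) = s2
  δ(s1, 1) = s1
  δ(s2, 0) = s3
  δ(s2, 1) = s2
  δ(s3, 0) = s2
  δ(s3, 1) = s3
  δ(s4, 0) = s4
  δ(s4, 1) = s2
ε, 0, 1, 00, 01, 10, 11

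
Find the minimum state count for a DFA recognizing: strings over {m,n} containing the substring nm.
By Myhill–Nerode, count the distinguishable equivalence classes: 3 classes — one per longest suffix of the input that is a prefix of 'nm' (lengths 0 through 1), plus an absorbing 'already seen nm' class.
3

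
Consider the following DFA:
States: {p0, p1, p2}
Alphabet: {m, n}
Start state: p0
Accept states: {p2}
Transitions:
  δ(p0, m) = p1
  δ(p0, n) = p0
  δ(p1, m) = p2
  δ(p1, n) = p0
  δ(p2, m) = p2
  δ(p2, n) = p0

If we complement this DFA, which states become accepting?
Complement accept states = All states \ Original accept states
= {p0, p1, p2} \ {p2}
{p0, p1}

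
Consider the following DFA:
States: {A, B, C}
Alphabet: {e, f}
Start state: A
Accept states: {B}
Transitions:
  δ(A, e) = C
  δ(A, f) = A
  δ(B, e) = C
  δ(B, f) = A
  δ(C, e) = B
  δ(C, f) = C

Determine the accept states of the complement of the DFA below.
Complement accept states = All states \ Original accept states
= {A, B, C} \ {B}
{A, C}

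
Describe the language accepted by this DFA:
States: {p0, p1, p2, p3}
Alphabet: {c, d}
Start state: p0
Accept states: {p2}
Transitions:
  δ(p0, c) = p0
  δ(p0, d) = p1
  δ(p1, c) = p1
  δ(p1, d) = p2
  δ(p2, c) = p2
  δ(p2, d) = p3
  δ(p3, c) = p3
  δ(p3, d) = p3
Testing a few strings:
  'c' → reject
  'cccd' → reject
  'cddc' → accept
  'ccc' → reject
State roles: p0=zero d's; p1=one d; p2=two d's; p3=≥ three d's (dead)
All strings over {c,d} containing exactly two d's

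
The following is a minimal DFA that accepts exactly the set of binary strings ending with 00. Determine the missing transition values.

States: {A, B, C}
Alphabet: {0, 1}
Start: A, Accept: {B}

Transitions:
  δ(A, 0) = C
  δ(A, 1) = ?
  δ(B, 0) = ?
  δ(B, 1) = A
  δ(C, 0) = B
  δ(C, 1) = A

From the language and accept set, identify what each state tracks — A: last symbol not 0; B: two trailing 0's; C: one trailing 0.
Each missing δ(q, a) is the state matching the new tracked value after reading a.
δ(A, 1) = A; δ(B, 0) = B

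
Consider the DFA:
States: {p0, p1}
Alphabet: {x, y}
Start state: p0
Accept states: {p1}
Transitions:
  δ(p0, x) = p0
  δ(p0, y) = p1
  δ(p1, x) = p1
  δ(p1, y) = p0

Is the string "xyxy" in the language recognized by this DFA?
Processing string "xyxy":
  p0 --x--> p0
  p0 --y--> p1
  p1 --x--> p1
  p1 --y--> p0
Final state: p0
Accept states: {p1}
No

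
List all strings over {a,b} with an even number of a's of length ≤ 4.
ε, b, aa, bb, aab, aba, baa, bbb, aaaa, aabb, abab, abba, baab, baba, bbaa, bbbb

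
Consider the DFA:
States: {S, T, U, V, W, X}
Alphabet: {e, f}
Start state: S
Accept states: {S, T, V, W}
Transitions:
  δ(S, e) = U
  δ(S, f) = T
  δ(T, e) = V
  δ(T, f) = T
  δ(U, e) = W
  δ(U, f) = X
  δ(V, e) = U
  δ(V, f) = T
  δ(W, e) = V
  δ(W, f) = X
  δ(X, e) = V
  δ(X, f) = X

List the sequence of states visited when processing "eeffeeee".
read 'e': S → U
  read 'e': U → W
  read 'f': W → X
  read 'f': X → X
  read 'e': X → V
  read 'e': V → U
  read 'e': U → W
  read 'e': W → V
S -> U -> W -> X -> X -> V -> U -> W -> V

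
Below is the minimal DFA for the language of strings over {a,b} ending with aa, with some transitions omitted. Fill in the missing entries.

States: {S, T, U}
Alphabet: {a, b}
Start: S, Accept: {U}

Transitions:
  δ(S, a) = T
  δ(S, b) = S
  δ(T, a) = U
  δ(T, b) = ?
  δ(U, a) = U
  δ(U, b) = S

From the language and accept set, identify what each state tracks — S: last symbol not a; T: one trailing a; U: two trailing a's.
Each missing δ(q, a) is the state matching the new tracked value after reading a.
δ(T, b) = S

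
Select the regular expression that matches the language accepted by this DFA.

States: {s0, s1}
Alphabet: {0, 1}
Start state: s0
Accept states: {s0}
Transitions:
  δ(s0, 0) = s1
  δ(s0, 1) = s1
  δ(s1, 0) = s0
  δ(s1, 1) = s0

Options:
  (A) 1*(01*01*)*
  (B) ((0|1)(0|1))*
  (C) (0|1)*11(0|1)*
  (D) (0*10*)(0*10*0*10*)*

Check each option against the DFA on short strings; one disagreement eliminates an option:
  (A) 1*(01*01*)*: on '1' the DFA goes s0 → s1 and rejects (s1 ∉ Accept), but the regex matches it → eliminate
  (B) ((0|1)(0|1))*: agrees with the DFA on every string of length ≤ 6
  (C) (0|1)*11(0|1)*: on ε the DFA stays in s0 and accepts (s0 ∈ Accept), but the regex does not match it → eliminate
  (D) (0*10*)(0*10*0*10*)*: on ε the DFA stays in s0 and accepts (s0 ∈ Accept), but the regex does not match it → eliminate
Only (B) is consistent with the DFA.
(B) ((0|1)(0|1))*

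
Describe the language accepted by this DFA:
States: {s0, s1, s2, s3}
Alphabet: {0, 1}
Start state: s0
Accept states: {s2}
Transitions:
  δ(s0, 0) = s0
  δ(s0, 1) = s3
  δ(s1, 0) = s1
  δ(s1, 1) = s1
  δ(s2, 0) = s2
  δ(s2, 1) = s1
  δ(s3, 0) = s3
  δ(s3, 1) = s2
Testing a few strings:
  '11' → accept
  '0' → reject
  '010' → reject
  '00' → reject
State roles: s0=zero 1's; s1=≥ three 1's (dead); s2=two 1's; s3=one 1
All binary strings containing exactly two 1's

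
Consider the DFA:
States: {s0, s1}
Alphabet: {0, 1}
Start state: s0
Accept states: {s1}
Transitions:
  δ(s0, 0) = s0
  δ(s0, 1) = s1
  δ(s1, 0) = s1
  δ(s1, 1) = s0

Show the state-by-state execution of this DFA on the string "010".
read '0': s0 → s0
  read '1': s0 → s1
  read '0': s1 → s1
s0 -> s0 -> s1 -> s1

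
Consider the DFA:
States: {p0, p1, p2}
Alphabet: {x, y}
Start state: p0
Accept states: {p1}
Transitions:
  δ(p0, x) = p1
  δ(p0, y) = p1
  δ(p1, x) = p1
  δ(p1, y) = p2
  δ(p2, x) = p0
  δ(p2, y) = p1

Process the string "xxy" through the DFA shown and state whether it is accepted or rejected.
Processing string "xxy":
  p0 --x--> p1
  p1 --x--> p1
  p1 --y--> p2
Final state: p2
Accept states: {p1}
No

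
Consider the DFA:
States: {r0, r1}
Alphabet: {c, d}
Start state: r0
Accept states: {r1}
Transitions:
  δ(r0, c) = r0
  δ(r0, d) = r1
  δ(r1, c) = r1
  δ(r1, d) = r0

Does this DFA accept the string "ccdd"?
Processing string "ccdd":
  r0 --c--> r0
  r0 --c--> r0
  r0 --d--> r1
  r1 --d--> r0
Final state: r0
Accept states: {r1}
No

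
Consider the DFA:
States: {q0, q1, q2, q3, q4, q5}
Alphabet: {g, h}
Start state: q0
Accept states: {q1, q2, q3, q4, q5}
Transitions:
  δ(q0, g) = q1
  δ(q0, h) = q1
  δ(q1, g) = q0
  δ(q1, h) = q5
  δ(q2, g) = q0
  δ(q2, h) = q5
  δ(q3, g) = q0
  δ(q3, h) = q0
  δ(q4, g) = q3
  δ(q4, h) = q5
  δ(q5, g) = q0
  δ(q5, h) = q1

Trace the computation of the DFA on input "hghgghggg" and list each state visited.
read 'h': q0 → q1
  read 'g': q1 → q0
  read 'h': q0 → q1
  read 'g': q1 → q0
  read 'g': q0 → q1
  read 'h': q1 → q5
  read 'g': q5 → q0
  read 'g': q0 → q1
  read 'g': q1 → q0
q0 -> q1 -> q0 -> q1 -> q0 -> q1 -> q5 -> q0 -> q1 -> q0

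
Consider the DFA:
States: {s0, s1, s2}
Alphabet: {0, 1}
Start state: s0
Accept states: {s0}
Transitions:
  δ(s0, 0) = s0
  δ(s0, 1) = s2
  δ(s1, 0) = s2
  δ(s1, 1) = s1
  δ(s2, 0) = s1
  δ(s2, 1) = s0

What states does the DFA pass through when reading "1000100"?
read '1': s0 → s2
  read '0': s2 → s1
  read '0': s1 → s2
  read '0': s2 → s1
  read '1': s1 → s1
  read '0': s1 → s2
  read '0': s2 → s1
s0 -> s2 -> s1 -> s2 -> s1 -> s1 -> s2 -> s1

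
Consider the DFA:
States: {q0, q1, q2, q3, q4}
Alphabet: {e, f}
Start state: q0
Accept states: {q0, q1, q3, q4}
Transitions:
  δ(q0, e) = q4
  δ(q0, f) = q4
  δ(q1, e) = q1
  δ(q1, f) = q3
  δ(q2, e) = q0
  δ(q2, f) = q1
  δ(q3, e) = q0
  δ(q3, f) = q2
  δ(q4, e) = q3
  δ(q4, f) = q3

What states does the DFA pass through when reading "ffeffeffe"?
read 'f': q0 → q4
  read 'f': q4 → q3
  read 'e': q3 → q0
  read 'f': q0 → q4
  read 'f': q4 → q3
  read 'e': q3 → q0
  read 'f': q0 → q4
  read 'f': q4 → q3
  read 'e': q3 → q0
q0 -> q4 -> q3 -> q0 -> q4 -> q3 -> q0 -> q4 -> q3 -> q0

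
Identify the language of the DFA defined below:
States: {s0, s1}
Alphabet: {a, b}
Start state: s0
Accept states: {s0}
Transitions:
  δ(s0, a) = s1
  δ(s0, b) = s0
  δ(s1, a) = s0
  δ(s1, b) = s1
Testing a few strings:
  'bb' → accept
  'abb' → reject
  'ba' → reject
  'aaa' → reject
State roles: s0=even number of a's so far; s1=odd number of a's so far
All strings over {a,b} with an even number of a's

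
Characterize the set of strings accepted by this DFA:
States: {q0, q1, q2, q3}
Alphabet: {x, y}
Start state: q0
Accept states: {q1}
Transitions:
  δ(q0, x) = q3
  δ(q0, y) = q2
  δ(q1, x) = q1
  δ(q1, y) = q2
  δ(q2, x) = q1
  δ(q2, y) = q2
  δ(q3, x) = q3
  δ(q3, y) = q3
Testing a few strings:
  'x' → reject
  'yxxy' → reject
  'y' → reject
  'yyxy' → reject
State roles: q0=no input read; q1=started with y, last symbol x; q2=started with y, last symbol y; q3=started with x (dead)
All strings over {x,y} that start with y and end with x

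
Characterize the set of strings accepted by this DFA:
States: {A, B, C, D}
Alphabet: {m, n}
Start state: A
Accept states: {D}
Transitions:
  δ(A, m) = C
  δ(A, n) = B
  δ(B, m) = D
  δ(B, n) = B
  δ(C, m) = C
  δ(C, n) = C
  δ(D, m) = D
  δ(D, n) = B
Testing a few strings:
  'n' → reject
  'mnnn' → reject
  'nm' → accept
  'nn' → reject
State roles: A=no input read; B=started with n, last symbol n; C=started with m (dead); D=started with n, last symbol m
All strings over {m,n} that start with n and end with m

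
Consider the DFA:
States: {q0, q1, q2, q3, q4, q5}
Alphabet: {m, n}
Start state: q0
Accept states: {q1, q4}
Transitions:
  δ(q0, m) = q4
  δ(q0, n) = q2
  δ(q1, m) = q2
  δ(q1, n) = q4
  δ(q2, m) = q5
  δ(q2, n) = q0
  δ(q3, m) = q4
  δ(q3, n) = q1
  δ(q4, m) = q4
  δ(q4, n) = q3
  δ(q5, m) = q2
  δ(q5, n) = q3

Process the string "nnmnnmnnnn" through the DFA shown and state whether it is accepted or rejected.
Processing string "nnmnnmnnnn":
  q0 --n--> q2
  q2 --n--> q0
  q0 --m--> q4
  q4 --n--> q3
  q3 --n--> q1
  q1 --m--> q2
  q2 --n--> q0
  q0 --n--> q2
  q2 --n--> q0
  q0 --n--> q2
Final state: q2
Accept states: {q1, q4}
No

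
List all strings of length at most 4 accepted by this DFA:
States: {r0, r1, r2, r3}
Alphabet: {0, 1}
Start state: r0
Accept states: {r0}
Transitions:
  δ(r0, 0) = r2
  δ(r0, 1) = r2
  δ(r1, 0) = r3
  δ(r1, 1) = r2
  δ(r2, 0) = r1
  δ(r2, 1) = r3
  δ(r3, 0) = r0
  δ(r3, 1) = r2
ε, 010, 110, 0000, 1000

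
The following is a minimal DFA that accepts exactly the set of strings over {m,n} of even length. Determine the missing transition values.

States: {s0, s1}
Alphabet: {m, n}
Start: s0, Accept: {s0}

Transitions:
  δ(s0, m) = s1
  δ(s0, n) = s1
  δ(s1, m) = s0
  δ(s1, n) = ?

From the language and accept set, identify what each state tracks — s0: even length so far; s1: odd length so far.
Each missing δ(q, a) is the state matching the new tracked value after reading a.
δ(s1, n) = s0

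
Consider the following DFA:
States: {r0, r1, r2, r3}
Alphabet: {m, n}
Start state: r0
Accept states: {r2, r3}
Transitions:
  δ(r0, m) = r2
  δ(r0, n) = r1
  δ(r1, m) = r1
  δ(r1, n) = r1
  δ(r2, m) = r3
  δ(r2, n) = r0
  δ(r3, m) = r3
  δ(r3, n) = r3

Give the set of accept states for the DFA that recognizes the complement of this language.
Complement accept states = All states \ Original accept states
= {r0, r1, r2, r3} \ {r2, r3}
{r0, r1}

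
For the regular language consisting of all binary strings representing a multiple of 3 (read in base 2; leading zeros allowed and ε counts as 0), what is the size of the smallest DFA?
By Myhill–Nerode, count the distinguishable equivalence classes: three classes — residue of the binary value mod 3.
3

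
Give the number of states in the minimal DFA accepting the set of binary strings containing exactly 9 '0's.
By Myhill–Nerode, count the distinguishable equivalence classes: 11 classes — having seen 0, 1, …, 9, or >9 copies of '0'; the count-9 class is the only accepting one and >9 is dead.
11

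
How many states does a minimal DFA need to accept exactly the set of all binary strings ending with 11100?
By Myhill–Nerode, count the distinguishable equivalence classes: 6 classes — one per longest suffix of the input that is a prefix of '11100' (lengths 0 through 5); only the length-5 class is accepting.
6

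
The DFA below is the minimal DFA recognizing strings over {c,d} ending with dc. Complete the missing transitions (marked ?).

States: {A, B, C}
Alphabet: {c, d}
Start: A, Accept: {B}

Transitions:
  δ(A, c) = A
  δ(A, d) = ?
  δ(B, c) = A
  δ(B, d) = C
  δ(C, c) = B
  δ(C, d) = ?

From the language and accept set, identify what each state tracks — A: no suffix match; B: suffix is dc; C: one trailing d.
Each missing δ(q, a) is the state matching the new tracked value after reading a.
δ(A, d) = C; δ(C, d) = C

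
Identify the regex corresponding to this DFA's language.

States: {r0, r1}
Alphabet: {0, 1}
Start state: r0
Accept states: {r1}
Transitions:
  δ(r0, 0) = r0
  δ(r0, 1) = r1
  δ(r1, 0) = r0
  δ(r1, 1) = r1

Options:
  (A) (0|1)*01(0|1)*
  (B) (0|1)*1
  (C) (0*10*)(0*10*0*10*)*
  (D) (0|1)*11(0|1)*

Check each option against the DFA on short strings; one disagreement eliminates an option:
  (A) (0|1)*01(0|1)*: on '1' the DFA goes r0 → r1 and accepts (r1 ∈ Accept), but the regex does not match it → eliminate
  (B) (0|1)*1: agrees with the DFA on every string of length ≤ 6
  (C) (0*10*)(0*10*0*10*)*: on '10' the DFA goes r0 → r1 → r0 and rejects (r0 ∉ Accept), but the regex matches it → eliminate
  (D) (0|1)*11(0|1)*: on '1' the DFA goes r0 → r1 and accepts (r1 ∈ Accept), but the regex does not match it → eliminate
Only (B) is consistent with the DFA.
(B) (0|1)*1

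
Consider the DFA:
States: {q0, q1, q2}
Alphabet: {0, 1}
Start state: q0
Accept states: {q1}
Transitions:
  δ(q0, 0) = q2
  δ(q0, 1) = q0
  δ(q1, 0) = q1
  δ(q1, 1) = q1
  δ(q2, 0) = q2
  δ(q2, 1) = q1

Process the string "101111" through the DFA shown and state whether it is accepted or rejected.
Processing string "101111":
  q0 --1--> q0
  q0 --0--> q2
  q2 --1--> q1
  q1 --1--> q1
  q1 --1--> q1
  q1 --1--> q1
Final state: q1
Accept states: {q1}
Yes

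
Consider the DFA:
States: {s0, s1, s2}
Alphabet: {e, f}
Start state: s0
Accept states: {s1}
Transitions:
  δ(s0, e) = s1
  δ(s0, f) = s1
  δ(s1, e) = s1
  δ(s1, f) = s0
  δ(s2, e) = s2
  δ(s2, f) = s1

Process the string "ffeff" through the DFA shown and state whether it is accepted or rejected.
Processing string "ffeff":
  s0 --f--> s1
  s1 --f--> s0
  s0 --e--> s1
  s1 --f--> s0
  s0 --f--> s1
Final state: s1
Accept states: {s1}
Yes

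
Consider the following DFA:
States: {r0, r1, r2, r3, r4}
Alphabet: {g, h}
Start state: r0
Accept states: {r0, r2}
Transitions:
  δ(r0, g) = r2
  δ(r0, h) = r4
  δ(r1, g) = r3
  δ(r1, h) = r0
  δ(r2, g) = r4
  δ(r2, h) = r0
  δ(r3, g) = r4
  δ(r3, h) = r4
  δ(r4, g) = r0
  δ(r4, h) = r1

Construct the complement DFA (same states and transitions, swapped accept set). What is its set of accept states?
Complement accept states = All states \ Original accept states
= {r0, r1, r2, r3, r4} \ {r0, r2}
{r1, r3, r4}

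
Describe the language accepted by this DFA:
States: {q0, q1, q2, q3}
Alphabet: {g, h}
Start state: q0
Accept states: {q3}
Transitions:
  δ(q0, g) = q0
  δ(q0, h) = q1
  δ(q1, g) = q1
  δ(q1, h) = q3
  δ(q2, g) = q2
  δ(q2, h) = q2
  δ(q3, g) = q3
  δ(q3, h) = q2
Testing a few strings:
  'ghhh' → reject
  'h' → reject
  'gh' → reject
  'hh' → accept
State roles: q0=zero h's; q1=one h; q2=≥ three h's (dead); q3=two h's
All strings over {g,h} containing exactly two h's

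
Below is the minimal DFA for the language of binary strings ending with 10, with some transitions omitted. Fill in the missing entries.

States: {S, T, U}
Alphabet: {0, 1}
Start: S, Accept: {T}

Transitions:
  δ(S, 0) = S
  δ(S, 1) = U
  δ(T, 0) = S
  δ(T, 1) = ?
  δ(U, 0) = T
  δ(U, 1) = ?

From the language and accept set, identify what each state tracks — S: no suffix match; T: suffix is 10; U: one trailing 1.
Each missing δ(q, a) is the state matching the new tracked value after reading a.
δ(T, 1) = U; δ(U, 1) = U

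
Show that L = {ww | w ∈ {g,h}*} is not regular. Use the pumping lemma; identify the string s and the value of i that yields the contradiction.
Assume L is regular with pumping length p. Idea: pumping the leading g-block breaks the equality of the two halves.
Choose s = g^p h g^p h ∈ L (with w = g^p h). |s| = 2p+2 ≥ p. By the pumping lemma, s = xyz with |xy| ≤ p, |y| > 0, so y = g^k with k ≥ 1, in the first g-block. Then xy²z = g^(p+k) h g^p h, of length 2p+2+k. If k is odd this length is odd, so it cannot be of the form ww. If k is even, each half has length p+1+k/2 ≤ p+k, so the first half lies entirely inside the leading g-block and contains no h, while the second half ends in h; the halves differ. Either way xy²z ∉ L.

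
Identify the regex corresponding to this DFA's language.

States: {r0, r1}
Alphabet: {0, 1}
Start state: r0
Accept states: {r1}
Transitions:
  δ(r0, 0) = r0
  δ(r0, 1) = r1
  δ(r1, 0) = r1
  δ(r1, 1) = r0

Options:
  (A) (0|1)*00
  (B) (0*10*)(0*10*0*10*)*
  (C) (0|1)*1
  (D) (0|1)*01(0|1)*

Check each option against the DFA on short strings; one disagreement eliminates an option:
  (A) (0|1)*00: on '1' the DFA goes r0 → r1 and accepts (r1 ∈ Accept), but the regex does not match it → eliminate
  (B) (0*10*)(0*10*0*10*)*: agrees with the DFA on every string of length ≤ 6
  (C) (0|1)*1: on '10' the DFA goes r0 → r1 → r1 and accepts (r1 ∈ Accept), but the regex does not match it → eliminate
  (D) (0|1)*01(0|1)*: on '1' the DFA goes r0 → r1 and accepts (r1 ∈ Accept), but the regex does not match it → eliminate
Only (B) is consistent with the DFA.
(B) (0*10*)(0*10*0*10*)*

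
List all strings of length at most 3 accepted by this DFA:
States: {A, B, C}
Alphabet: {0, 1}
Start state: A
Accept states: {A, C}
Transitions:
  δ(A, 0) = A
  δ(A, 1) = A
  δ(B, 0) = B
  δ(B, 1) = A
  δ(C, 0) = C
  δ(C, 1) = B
ε, 0, 1, 00, 01, 10, 11, 000, 001, 010, 011, 100, 101, 110, 111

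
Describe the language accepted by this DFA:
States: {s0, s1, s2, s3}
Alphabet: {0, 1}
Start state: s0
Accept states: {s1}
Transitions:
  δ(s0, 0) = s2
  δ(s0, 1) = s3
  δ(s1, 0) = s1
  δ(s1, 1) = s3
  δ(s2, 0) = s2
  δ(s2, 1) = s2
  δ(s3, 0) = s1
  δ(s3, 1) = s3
Testing a few strings:
  '1' → reject
  '001' → reject
  '110' → accept
  '0000' → reject
State roles: s0=no input read; s1=started with 1, last symbol 0; s2=started with 0 (dead); s3=started with 1, last symbol 1
All binary strings that start with 1 and end with 0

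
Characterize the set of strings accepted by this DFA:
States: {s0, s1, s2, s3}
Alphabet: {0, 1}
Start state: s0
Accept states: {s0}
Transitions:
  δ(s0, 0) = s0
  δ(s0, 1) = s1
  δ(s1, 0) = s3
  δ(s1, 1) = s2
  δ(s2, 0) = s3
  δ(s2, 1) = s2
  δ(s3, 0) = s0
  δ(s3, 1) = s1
Testing a few strings:
  '0' → accept
  '111' → reject
  '110' → reject
  '1110' → reject
State roles: s0=value ≡ 0 (mod 4); s1=value ≡ 1 (mod 4); s2=value ≡ 3 (mod 4); s3=value ≡ 2 (mod 4)
All binary strings representing a multiple of 4 (read in base 2; leading zeros allowed and ε counts as 0)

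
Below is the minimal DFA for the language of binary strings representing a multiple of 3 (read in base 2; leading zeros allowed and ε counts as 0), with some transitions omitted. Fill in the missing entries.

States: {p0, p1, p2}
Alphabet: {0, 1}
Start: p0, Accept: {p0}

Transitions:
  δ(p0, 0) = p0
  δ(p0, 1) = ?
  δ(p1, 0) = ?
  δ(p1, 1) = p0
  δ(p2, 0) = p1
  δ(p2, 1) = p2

From the language and accept set, identify what each state tracks — p0: value ≡ 0 (mod 3); p1: value ≡ 1 (mod 3); p2: value ≡ 2 (mod 3).
Each missing δ(q, a) is the state matching the new tracked value after reading a.
δ(p0, 1) = p1; δ(p1, 0) = p2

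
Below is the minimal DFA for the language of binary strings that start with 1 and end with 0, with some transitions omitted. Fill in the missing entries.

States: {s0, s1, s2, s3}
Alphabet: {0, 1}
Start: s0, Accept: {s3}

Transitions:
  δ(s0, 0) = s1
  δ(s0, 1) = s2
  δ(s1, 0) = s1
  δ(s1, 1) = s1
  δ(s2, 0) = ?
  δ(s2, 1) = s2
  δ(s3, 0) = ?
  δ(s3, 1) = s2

From the language and accept set, identify what each state tracks — s0: no input read; s1: started with 0 (dead); s2: started with 1, last symbol 1; s3: started with 1, last symbol 0.
Each missing δ(q, a) is the state matching the new tracked value after reading a.
δ(s2, 0) = s3; δ(s3, 0) = s3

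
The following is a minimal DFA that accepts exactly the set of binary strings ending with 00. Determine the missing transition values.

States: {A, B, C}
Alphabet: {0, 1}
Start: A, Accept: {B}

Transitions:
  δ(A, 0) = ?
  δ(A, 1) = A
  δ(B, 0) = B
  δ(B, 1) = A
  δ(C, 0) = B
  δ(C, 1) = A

From the language and accept set, identify what each state tracks — A: last symbol not 0; B: two trailing 0's; C: one trailing 0.
Each missing δ(q, a) is the state matching the new tracked value after reading a.
δ(A, 0) = C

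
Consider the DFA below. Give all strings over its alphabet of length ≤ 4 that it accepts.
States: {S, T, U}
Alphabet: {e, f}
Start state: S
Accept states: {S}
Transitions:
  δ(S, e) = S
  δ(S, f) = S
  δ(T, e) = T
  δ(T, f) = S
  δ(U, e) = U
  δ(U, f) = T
ε, e, f, ee, ef, fe, ff, eee, eef, efe, eff, fee, fef, ffe, fff, eeee, eeef, eefe, eeff, efee, efef, effe, efff, feee, feef, fefe, feff, ffee, ffef, fffe, ffff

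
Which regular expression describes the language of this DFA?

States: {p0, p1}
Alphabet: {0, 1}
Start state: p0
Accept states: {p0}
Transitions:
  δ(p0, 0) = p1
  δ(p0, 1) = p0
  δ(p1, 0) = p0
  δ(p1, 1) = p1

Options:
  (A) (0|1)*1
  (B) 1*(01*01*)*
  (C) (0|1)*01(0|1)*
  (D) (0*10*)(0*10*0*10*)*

Check each option against the DFA on short strings; one disagreement eliminates an option:
  (A) (0|1)*1: on ε the DFA stays in p0 and accepts (p0 ∈ Accept), but the regex does not match it → eliminate
  (B) 1*(01*01*)*: agrees with the DFA on every string of length ≤ 6
  (C) (0|1)*01(0|1)*: on ε the DFA stays in p0 and accepts (p0 ∈ Accept), but the regex does not match it → eliminate
  (D) (0*10*)(0*10*0*10*)*: on ε the DFA stays in p0 and accepts (p0 ∈ Accept), but the regex does not match it → eliminate
Only (B) is consistent with the DFA.
(B) 1*(01*01*)*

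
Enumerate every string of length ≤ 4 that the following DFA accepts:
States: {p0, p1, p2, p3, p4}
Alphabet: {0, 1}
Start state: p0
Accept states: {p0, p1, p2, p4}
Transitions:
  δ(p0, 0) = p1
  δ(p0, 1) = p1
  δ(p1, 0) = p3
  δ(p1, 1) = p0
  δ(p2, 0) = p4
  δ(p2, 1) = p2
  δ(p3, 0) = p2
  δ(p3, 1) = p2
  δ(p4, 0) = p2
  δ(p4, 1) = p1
ε, 0, 1, 01, 11, 000, 001, 010, 011, 100, 101, 110, 111, 0000, 0001, 0010, 0011, 0101, 0111, 1000, 1001, 1010, 1011, 1101, 1111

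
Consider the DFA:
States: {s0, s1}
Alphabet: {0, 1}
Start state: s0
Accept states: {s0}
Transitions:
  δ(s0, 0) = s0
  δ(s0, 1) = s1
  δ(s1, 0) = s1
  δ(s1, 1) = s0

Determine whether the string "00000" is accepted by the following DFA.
Processing string "00000":
  s0 --0--> s0
  s0 --0--> s0
  s0 --0--> s0
  s0 --0--> s0
  s0 --0--> s0
Final state: s0
Accept states: {s0}
Yes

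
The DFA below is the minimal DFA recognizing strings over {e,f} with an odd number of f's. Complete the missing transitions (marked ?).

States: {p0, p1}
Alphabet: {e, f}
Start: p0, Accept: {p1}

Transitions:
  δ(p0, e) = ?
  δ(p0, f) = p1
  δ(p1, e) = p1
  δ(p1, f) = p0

From the language and accept set, identify what each state tracks — p0: even number of f's so far; p1: odd number of f's so far.
Each missing δ(q, a) is the state matching the new tracked value after reading a.
δ(p0, e) = p0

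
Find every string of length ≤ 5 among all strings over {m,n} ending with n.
n, mn, nn, mmn, mnn, nmn, nnn, mmmn, mmnn, mnmn, mnnn, nmmn, nmnn, nnmn, nnnn, mmmmn, mmmnn, mmnmn, mmnnn, mnmmn, mnmnn, mnnmn, mnnnn, nmmmn, nmmnn, nmnmn, nmnnn, nnmmn, nnmnn, nnnmn, nnnnn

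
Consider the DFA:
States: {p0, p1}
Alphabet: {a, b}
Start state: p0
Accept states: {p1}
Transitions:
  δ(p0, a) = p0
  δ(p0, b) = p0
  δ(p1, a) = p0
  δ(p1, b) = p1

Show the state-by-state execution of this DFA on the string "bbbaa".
read 'b': p0 → p0
  read 'b': p0 → p0
  read 'b': p0 → p0
  read 'a': p0 → p0
  read 'a': p0 → p0
p0 -> p0 -> p0 -> p0 -> p0 -> p0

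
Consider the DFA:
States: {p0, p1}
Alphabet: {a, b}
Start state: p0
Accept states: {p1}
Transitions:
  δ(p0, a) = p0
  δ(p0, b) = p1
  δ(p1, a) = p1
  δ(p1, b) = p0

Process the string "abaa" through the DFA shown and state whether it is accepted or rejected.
Processing string "abaa":
  p0 --a--> p0
  p0 --b--> p1
  p1 --a--> p1
  p1 --a--> p1
Final state: p1
Accept states: {p1}
Yes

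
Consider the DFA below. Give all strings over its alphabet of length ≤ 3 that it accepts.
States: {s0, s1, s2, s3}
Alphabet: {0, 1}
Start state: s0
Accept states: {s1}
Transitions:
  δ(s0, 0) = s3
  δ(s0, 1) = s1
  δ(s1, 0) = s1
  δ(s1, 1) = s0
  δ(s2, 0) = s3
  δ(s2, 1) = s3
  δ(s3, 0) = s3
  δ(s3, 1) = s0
1, 10, 011, 100, 111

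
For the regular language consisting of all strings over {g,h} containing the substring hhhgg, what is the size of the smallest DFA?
By Myhill–Nerode, count the distinguishable equivalence classes: 6 classes — one per longest suffix of the input that is a prefix of 'hhhgg' (lengths 0 through 4), plus an absorbing 'already seen hhhgg' class.
6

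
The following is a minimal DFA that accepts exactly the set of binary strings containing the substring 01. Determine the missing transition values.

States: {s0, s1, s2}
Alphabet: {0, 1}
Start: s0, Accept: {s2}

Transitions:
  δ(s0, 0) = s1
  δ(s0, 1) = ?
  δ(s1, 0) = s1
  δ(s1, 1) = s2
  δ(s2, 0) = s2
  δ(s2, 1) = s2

From the language and accept set, identify what each state tracks — s0: no 0 seen yet; s1: seen a 0, waiting for 1; s2: substring 01 seen.
Each missing δ(q, a) is the state matching the new tracked value after reading a.
δ(s0, 1) = s0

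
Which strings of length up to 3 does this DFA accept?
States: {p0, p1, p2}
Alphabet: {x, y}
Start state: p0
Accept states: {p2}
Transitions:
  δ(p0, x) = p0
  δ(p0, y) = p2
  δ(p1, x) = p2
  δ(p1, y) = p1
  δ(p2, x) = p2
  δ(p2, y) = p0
y, xy, yx, xxy, xyx, yxx, yyy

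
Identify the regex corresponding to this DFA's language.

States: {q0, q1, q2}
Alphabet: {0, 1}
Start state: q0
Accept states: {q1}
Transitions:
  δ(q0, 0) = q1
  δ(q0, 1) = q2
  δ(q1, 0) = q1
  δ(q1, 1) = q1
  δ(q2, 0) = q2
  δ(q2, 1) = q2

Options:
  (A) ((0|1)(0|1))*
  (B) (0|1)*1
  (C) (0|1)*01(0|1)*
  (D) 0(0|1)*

Check each option against the DFA on short strings; one disagreement eliminates an option:
  (A) ((0|1)(0|1))*: on ε the DFA stays in q0 and rejects (q0 ∉ Accept), but the regex matches it → eliminate
  (B) (0|1)*1: on '0' the DFA goes q0 → q1 and accepts (q1 ∈ Accept), but the regex does not match it → eliminate
  (C) (0|1)*01(0|1)*: on '0' the DFA goes q0 → q1 and accepts (q1 ∈ Accept), but the regex does not match it → eliminate
  (D) 0(0|1)*: agrees with the DFA on every string of length ≤ 6
Only (D) is consistent with the DFA.
(D) 0(0|1)*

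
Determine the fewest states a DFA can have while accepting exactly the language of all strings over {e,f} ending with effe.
By Myhill–Nerode, count the distinguishable equivalence classes: 5 classes — one per longest suffix of the input that is a prefix of 'effe' (lengths 0 through 4); only the length-4 class is accepting.
5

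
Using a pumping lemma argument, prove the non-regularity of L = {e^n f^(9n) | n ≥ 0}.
Assume L is regular with pumping length p. Idea: pumping the e-block breaks the 1:9 ratio.
Choose s = e^p f^(9p) (length 10p ≥ p). By the pumping lemma, s = xyz with |xy| ≤ p, |y| > 0, so y = e^k with k ≥ 1. Then xy²z = e^(p+k) f^(9p). For this to be in L we would need 9p = 9(p+k), i.e. 9k = 0, contradicting k ≥ 1. So xy²z ∉ L.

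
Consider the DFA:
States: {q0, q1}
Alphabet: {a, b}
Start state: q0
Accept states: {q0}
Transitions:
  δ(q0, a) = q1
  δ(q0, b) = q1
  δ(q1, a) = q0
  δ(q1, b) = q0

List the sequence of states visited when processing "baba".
read 'b': q0 → q1
  read 'a': q1 → q0
  read 'b': q0 → q1
  read 'a': q1 → q0
q0 -> q1 -> q0 -> q1 -> q0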